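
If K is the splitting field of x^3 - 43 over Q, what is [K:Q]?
[K:Q] = 6

x^3 - 43 has one real root r = 43^(1/3) and two complex roots r*zeta_3, r*zeta_3^2 where zeta_3 = e^(2*pi*i/3). The splitting field is Q(r, zeta_3). [Q(r):Q] = 3 and [Q(zeta_3):Q] = 2 with gcd = 1, so [Q(r, zeta_3):Q] = 3 * 2 = 6.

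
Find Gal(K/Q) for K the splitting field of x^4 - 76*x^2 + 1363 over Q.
Gal(K/Q) = V_4 (Klein four-group, Z/2Z × Z/2Z)

f factors as (x^2 - 47)(x^2 - 29), so the splitting field is K = Q(sqrt(47), sqrt(29)). The elements 47, 29, 1363 are all non-squares in Q, so sqrt(47) and sqrt(29) generate independent quadratic extensions. Thus [K:Q] = 4 and Gal(K/Q) is generated by the two order-2 automorphisms sqrt(47) ↦ -sqrt(47) and sqrt(29) ↦ -sqrt(29), giving V_4.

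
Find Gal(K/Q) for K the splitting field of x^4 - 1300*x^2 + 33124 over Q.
Gal(K/Q) = Z/2Z (cyclic of order 2)

f factors as (x^2 - 1274)(x^2 - 26), so the splitting field is K = Q(sqrt(1274), sqrt(26)). The squarefree part of 1274 is 26 and the squarefree part of 26 is also 26, so sqrt(1274) and sqrt(26) are both rational multiples of sqrt(26). Hence Q(sqrt(1274)) = Q(sqrt(26)) = Q(sqrt(26)), and the splitting field collapses to a single degree-2 extension with Galois group Z/2Z.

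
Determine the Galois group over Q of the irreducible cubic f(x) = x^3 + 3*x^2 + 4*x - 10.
Gal(K/Q) = S_3 (symmetric group of order 6)

Compute the discriminant of x^3 + (3)*x^2 + (4)*x + (-10): Δ = -3892. Since Δ is not a rational square, the Galois group is not contained in A_3; it must be the full S_3 (irreducibility of the cubic rules out anything smaller).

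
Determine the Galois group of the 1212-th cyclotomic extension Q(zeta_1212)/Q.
|Gal(Q(zeta_1212)/Q)| = phi(1212) = 400; group ≅ (Z/1212Z)^* ≅ Z/2Z × Z/2Z × Z/100Z

The n-th cyclotomic polynomial Φ_1212(x) is the minimal polynomial of zeta_1212 over Q and has degree phi(1212) = 400. So Q(zeta_1212) is a degree-400 Galois extension with Galois group (Z/1212Z)^*. By CRT, (Z/1212Z)^* ≅ (Z/4Z)^* × (Z/3Z)^* × (Z/101Z)^*. Each prime-power unit group is (Z/4Z)^* ≅ Z/2Z; (Z/3Z)^* ≅ Z/2Z; (Z/101Z)^* ≅ Z/100Z. Hence Gal(Q(zeta_1212)/Q) ≅ Z/2Z × Z/2Z × Z/100Z.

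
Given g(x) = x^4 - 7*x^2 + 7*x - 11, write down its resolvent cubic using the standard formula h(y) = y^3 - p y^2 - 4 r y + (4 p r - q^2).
h(y) = y^3 + 7*y^2 + 44*y + 259

Identify coefficients: p = -7, q = 7, r = -11.
Plug into h(y) = y^3 - p y^2 - 4 r y + (4 p r - q^2):
  h(y) = y^3 - (-7) y^2 - 4*(-11) y + (4*(-7)*(-11) - (7)^2)
       = y^3 + (7) y^2 + (44) y + (259).
Simplifying: h(y) = y^3 + 7*y^2 + 44*y + 259.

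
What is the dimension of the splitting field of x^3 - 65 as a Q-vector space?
[K:Q] = 6

x^3 - 65 has one real root r = 65^(1/3) and two complex roots r*zeta_3, r*zeta_3^2 where zeta_3 = e^(2*pi*i/3). The splitting field is Q(r, zeta_3). [Q(r):Q] = 3 and [Q(zeta_3):Q] = 2 with gcd = 1, so [Q(r, zeta_3):Q] = 3 * 2 = 6.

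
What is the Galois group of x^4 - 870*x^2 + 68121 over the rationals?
Gal(K/Q) = Z/2Z (cyclic of order 2)

f factors as (x^2 - 87)(x^2 - 783), so the splitting field is K = Q(sqrt(87), sqrt(783)). The squarefree part of 87 is 87 and the squarefree part of 783 is also 87, so sqrt(87) and sqrt(783) are both rational multiples of sqrt(87). Hence Q(sqrt(87)) = Q(sqrt(783)) = Q(sqrt(87)), and the splitting field collapses to a single degree-2 extension with Galois group Z/2Z.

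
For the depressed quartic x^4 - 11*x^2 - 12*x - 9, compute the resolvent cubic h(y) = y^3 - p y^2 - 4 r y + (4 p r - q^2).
h(y) = y^3 + 11*y^2 + 36*y + 252

Identify coefficients: p = -11, q = -12, r = -9.
Plug into h(y) = y^3 - p y^2 - 4 r y + (4 p r - q^2):
  h(y) = y^3 - (-11) y^2 - 4*(-9) y + (4*(-11)*(-9) - (-12)^2)
       = y^3 + (11) y^2 + (36) y + (252).
Simplifying: h(y) = y^3 + 11*y^2 + 36*y + 252.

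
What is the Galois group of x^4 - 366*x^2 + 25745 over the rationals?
Gal(K/Q) = V_4 (Klein four-group, Z/2Z × Z/2Z)

f factors as (x^2 - 95)(x^2 - 271), so the splitting field is K = Q(sqrt(95), sqrt(271)). The elements 95, 271, 25745 are all non-squares in Q, so sqrt(95) and sqrt(271) generate independent quadratic extensions. Thus [K:Q] = 4 and Gal(K/Q) is generated by the two order-2 automorphisms sqrt(95) ↦ -sqrt(95) and sqrt(271) ↦ -sqrt(271), giving V_4.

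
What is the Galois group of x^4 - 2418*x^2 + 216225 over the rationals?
Gal(K/Q) = Z/2Z (cyclic of order 2)

f factors as (x^2 - 93)(x^2 - 2325), so the splitting field is K = Q(sqrt(93), sqrt(2325)). The squarefree part of 93 is 93 and the squarefree part of 2325 is also 93, so sqrt(93) and sqrt(2325) are both rational multiples of sqrt(93). Hence Q(sqrt(93)) = Q(sqrt(2325)) = Q(sqrt(93)), and the splitting field collapses to a single degree-2 extension with Galois group Z/2Z.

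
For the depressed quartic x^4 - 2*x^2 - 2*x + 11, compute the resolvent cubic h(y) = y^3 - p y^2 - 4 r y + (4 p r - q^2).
h(y) = y^3 + 2*y^2 - 44*y - 92

Identify coefficients: p = -2, q = -2, r = 11.
Plug into h(y) = y^3 - p y^2 - 4 r y + (4 p r - q^2):
  h(y) = y^3 - (-2) y^2 - 4*(11) y + (4*(-2)*(11) - (-2)^2)
       = y^3 + (2) y^2 + (-44) y + (-92).
Simplifying: h(y) = y^3 + 2*y^2 - 44*y - 92.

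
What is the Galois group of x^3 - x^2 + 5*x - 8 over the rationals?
Gal(K/Q) = S_3 (symmetric group of order 6)

Compute the discriminant of x^3 + (-1)*x^2 + (5)*x + (-8): Δ = -1515. Since Δ is not a rational square, the Galois group is not contained in A_3; it must be the full S_3 (irreducibility of the cubic rules out anything smaller).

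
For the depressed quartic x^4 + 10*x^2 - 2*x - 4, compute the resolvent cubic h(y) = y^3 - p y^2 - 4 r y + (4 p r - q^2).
h(y) = y^3 - 10*y^2 + 16*y - 164

Identify coefficients: p = 10, q = -2, r = -4.
Plug into h(y) = y^3 - p y^2 - 4 r y + (4 p r - q^2):
  h(y) = y^3 - (10) y^2 - 4*(-4) y + (4*(10)*(-4) - (-2)^2)
       = y^3 + (-10) y^2 + (16) y + (-164).
Simplifying: h(y) = y^3 - 10*y^2 + 16*y - 164.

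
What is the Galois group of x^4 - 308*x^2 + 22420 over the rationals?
Gal(K/Q) = V_4 (Klein four-group, Z/2Z × Z/2Z)

f factors as (x^2 - 118)(x^2 - 190), so the splitting field is K = Q(sqrt(118), sqrt(190)). The elements 118, 190, 22420 are all non-squares in Q, so sqrt(118) and sqrt(190) generate independent quadratic extensions. Thus [K:Q] = 4 and Gal(K/Q) is generated by the two order-2 automorphisms sqrt(118) ↦ -sqrt(118) and sqrt(190) ↦ -sqrt(190), giving V_4.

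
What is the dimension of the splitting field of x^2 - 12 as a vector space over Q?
[K:Q] = 2

The discriminant of x^2 + (0)*x + (-12) is b^2 - 4c = 0 - (-48) = 48. Since 48 is not a perfect square in Q, the polynomial is irreducible over Q. Its two roots generate a degree-2 extension, so [K:Q] = 2.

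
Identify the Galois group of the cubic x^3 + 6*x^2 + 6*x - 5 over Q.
Gal(K/Q) = S_3 (symmetric group of order 6)

Compute the discriminant of x^3 + (6)*x^2 + (6)*x + (-5): Δ = 837. Since Δ is not a rational square, the Galois group is not contained in A_3; it must be the full S_3 (irreducibility of the cubic rules out anything smaller).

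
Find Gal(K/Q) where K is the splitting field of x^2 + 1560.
Gal(K/Q) = Z/2Z (cyclic of order 2)

x^2 + 1560 is irreducible over Q since -1560 is not a rational square. The splitting field Q(sqrt(-1560)) has degree 2 over Q, and its unique nontrivial automorphism is sqrt(-1560) ↦ -sqrt(-1560). Hence Gal(Q(sqrt(-1560))/Q) = Z/2Z.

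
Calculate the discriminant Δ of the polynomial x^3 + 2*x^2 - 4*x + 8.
Δ = -2816

For x^3 + a x^2 + b x + c the discriminant is Δ = 18 a b c - 4 a^3 c + a^2 b^2 - 4 b^3 - 27 c^2.
Plug a = 2, b = -4, c = 8:
  18*(2)*(-4)*(8) - 4*(2)^3*(8) + (2)^2*(-4)^2 - 4*(-4)^3 - 27*(8)^2
  = -1152 + (-256) + 64 + (256) + (-1728)
  = -2816.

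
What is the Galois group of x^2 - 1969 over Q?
Gal(K/Q) = Z/2Z (cyclic of order 2)

x^2 - 1969 is irreducible over Q since 1969 is not a rational square. The splitting field Q(sqrt(1969)) has degree 2 over Q, and its unique nontrivial automorphism is sqrt(1969) ↦ -sqrt(1969). Hence Gal(Q(sqrt(1969))/Q) = Z/2Z.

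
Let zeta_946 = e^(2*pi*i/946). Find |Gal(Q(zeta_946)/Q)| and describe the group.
|Gal(Q(zeta_946)/Q)| = phi(946) = 420; group ≅ (Z/946Z)^* ≅ Z/10Z × Z/42Z

The n-th cyclotomic polynomial Φ_946(x) is the minimal polynomial of zeta_946 over Q and has degree phi(946) = 420. So Q(zeta_946) is a degree-420 Galois extension with Galois group (Z/946Z)^*. By CRT, (Z/946Z)^* ≅ (Z/2Z)^* × (Z/11Z)^* × (Z/43Z)^*. Each prime-power unit group is (Z/2Z)^* ≅ trivial group (order 1); (Z/11Z)^* ≅ Z/10Z; (Z/43Z)^* ≅ Z/42Z. Hence Gal(Q(zeta_946)/Q) ≅ Z/10Z × Z/42Z.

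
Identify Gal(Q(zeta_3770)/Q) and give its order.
|Gal(Q(zeta_3770)/Q)| = phi(3770) = 1344; group ≅ (Z/3770Z)^* ≅ Z/4Z × Z/12Z × Z/28Z

The n-th cyclotomic polynomial Φ_3770(x) is the minimal polynomial of zeta_3770 over Q and has degree phi(3770) = 1344. So Q(zeta_3770) is a degree-1344 Galois extension with Galois group (Z/3770Z)^*. By CRT, (Z/3770Z)^* ≅ (Z/2Z)^* × (Z/5Z)^* × (Z/13Z)^* × (Z/29Z)^*. Each prime-power unit group is (Z/2Z)^* ≅ trivial group (order 1); (Z/5Z)^* ≅ Z/4Z; (Z/13Z)^* ≅ Z/12Z; (Z/29Z)^* ≅ Z/28Z. Hence Gal(Q(zeta_3770)/Q) ≅ Z/4Z × Z/12Z × Z/28Z.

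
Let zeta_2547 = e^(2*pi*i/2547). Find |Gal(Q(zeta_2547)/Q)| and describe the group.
|Gal(Q(zeta_2547)/Q)| = phi(2547) = 1692; group ≅ (Z/2547Z)^* ≅ Z/6Z × Z/282Z

The n-th cyclotomic polynomial Φ_2547(x) is the minimal polynomial of zeta_2547 over Q and has degree phi(2547) = 1692. So Q(zeta_2547) is a degree-1692 Galois extension with Galois group (Z/2547Z)^*. By CRT, (Z/2547Z)^* ≅ (Z/9Z)^* × (Z/283Z)^*. Each prime-power unit group is (Z/9Z)^* ≅ Z/6Z; (Z/283Z)^* ≅ Z/282Z. Hence Gal(Q(zeta_2547)/Q) ≅ Z/6Z × Z/282Z.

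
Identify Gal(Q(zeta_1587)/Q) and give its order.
|Gal(Q(zeta_1587)/Q)| = phi(1587) = 1012; group ≅ (Z/1587Z)^* ≅ Z/2Z × Z/506Z

The n-th cyclotomic polynomial Φ_1587(x) is the minimal polynomial of zeta_1587 over Q and has degree phi(1587) = 1012. So Q(zeta_1587) is a degree-1012 Galois extension with Galois group (Z/1587Z)^*. By CRT, (Z/1587Z)^* ≅ (Z/3Z)^* × (Z/529Z)^*. Each prime-power unit group is (Z/3Z)^* ≅ Z/2Z; (Z/529Z)^* ≅ Z/506Z. Hence Gal(Q(zeta_1587)/Q) ≅ Z/2Z × Z/506Z.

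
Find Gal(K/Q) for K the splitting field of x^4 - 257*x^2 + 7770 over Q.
Gal(K/Q) = V_4 (Klein four-group, Z/2Z × Z/2Z)

f factors as (x^2 - 222)(x^2 - 35), so the splitting field is K = Q(sqrt(222), sqrt(35)). The elements 222, 35, 7770 are all non-squares in Q, so sqrt(222) and sqrt(35) generate independent quadratic extensions. Thus [K:Q] = 4 and Gal(K/Q) is generated by the two order-2 automorphisms sqrt(222) ↦ -sqrt(222) and sqrt(35) ↦ -sqrt(35), giving V_4.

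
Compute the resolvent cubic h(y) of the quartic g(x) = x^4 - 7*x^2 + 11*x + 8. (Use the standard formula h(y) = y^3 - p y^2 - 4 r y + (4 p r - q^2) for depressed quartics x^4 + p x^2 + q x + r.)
h(y) = y^3 + 7*y^2 - 32*y - 345

Identify coefficients: p = -7, q = 11, r = 8.
Plug into h(y) = y^3 - p y^2 - 4 r y + (4 p r - q^2):
  h(y) = y^3 - (-7) y^2 - 4*(8) y + (4*(-7)*(8) - (11)^2)
       = y^3 + (7) y^2 + (-32) y + (-345).
Simplifying: h(y) = y^3 + 7*y^2 - 32*y - 345.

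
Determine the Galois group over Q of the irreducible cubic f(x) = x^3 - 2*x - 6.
Gal(K/Q) = S_3 (symmetric group of order 6)

Compute the discriminant of x^3 + (0)*x^2 + (-2)*x + (-6): Δ = -940. Since Δ is not a rational square, the Galois group is not contained in A_3; it must be the full S_3 (irreducibility of the cubic rules out anything smaller).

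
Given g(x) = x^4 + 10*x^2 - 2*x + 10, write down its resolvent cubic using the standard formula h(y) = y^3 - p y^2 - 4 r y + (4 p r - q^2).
h(y) = y^3 - 10*y^2 - 40*y + 396

Identify coefficients: p = 10, q = -2, r = 10.
Plug into h(y) = y^3 - p y^2 - 4 r y + (4 p r - q^2):
  h(y) = y^3 - (10) y^2 - 4*(10) y + (4*(10)*(10) - (-2)^2)
       = y^3 + (-10) y^2 + (-40) y + (396).
Simplifying: h(y) = y^3 - 10*y^2 - 40*y + 396.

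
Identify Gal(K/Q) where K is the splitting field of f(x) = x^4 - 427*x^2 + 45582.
Gal(K/Q) = V_4 (Klein four-group, Z/2Z × Z/2Z)

f factors as (x^2 - 213)(x^2 - 214), so the splitting field is K = Q(sqrt(213), sqrt(214)). The elements 213, 214, 45582 are all non-squares in Q, so sqrt(213) and sqrt(214) generate independent quadratic extensions. Thus [K:Q] = 4 and Gal(K/Q) is generated by the two order-2 automorphisms sqrt(213) ↦ -sqrt(213) and sqrt(214) ↦ -sqrt(214), giving V_4.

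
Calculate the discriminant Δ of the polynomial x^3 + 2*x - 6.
Δ = -1004

For a depressed cubic x^3 + p x + q the discriminant is Δ = -4 p^3 - 27 q^2 = -4*(2)^3 - 27*(-6)^2 = -32 - 972 = -1004.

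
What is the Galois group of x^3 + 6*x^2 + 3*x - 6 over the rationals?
Gal(K/Q) = S_3 (symmetric group of order 6)

Compute the discriminant of x^3 + (6)*x^2 + (3)*x + (-6): Δ = 2484. Since Δ is not a rational square, the Galois group is not contained in A_3; it must be the full S_3 (irreducibility of the cubic rules out anything smaller).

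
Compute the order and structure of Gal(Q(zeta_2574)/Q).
|Gal(Q(zeta_2574)/Q)| = phi(2574) = 720; group ≅ (Z/2574Z)^* ≅ Z/6Z × Z/10Z × Z/12Z

The n-th cyclotomic polynomial Φ_2574(x) is the minimal polynomial of zeta_2574 over Q and has degree phi(2574) = 720. So Q(zeta_2574) is a degree-720 Galois extension with Galois group (Z/2574Z)^*. By CRT, (Z/2574Z)^* ≅ (Z/2Z)^* × (Z/9Z)^* × (Z/11Z)^* × (Z/13Z)^*. Each prime-power unit group is (Z/2Z)^* ≅ trivial group (order 1); (Z/9Z)^* ≅ Z/6Z; (Z/11Z)^* ≅ Z/10Z; (Z/13Z)^* ≅ Z/12Z. Hence Gal(Q(zeta_2574)/Q) ≅ Z/6Z × Z/10Z × Z/12Z.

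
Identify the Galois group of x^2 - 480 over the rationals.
Gal(K/Q) = Z/2Z (cyclic of order 2)

x^2 - 480 is irreducible over Q since 480 is not a rational square. The splitting field Q(sqrt(480)) has degree 2 over Q, and its unique nontrivial automorphism is sqrt(480) ↦ -sqrt(480). Hence Gal(Q(sqrt(480))/Q) = Z/2Z.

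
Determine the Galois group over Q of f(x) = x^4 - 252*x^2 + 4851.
Gal(K/Q) = V_4 (Klein four-group, Z/2Z × Z/2Z)

f factors as (x^2 - 21)(x^2 - 231), so the splitting field is K = Q(sqrt(21), sqrt(231)). The elements 21, 231, 4851 are all non-squares in Q, so sqrt(21) and sqrt(231) generate independent quadratic extensions. Thus [K:Q] = 4 and Gal(K/Q) is generated by the two order-2 automorphisms sqrt(21) ↦ -sqrt(21) and sqrt(231) ↦ -sqrt(231), giving V_4.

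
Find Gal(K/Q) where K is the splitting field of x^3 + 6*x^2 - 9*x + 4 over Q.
Gal(K/Q) = S_3 (symmetric group of order 6)

Compute the discriminant of x^3 + (6)*x^2 + (-9)*x + (4): Δ = -1944. Since Δ is not a rational square, the Galois group is not contained in A_3; it must be the full S_3 (irreducibility of the cubic rules out anything smaller).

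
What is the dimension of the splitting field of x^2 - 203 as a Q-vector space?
[K:Q] = 2

The polynomial x^2 - 203 is irreducible over Q since 203 is not a perfect square. Its splitting field is Q(sqrt(203)), which has degree 2 over Q.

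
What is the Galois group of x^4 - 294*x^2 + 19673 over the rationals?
Gal(K/Q) = V_4 (Klein four-group, Z/2Z × Z/2Z)

f factors as (x^2 - 103)(x^2 - 191), so the splitting field is K = Q(sqrt(103), sqrt(191)). The elements 103, 191, 19673 are all non-squares in Q, so sqrt(103) and sqrt(191) generate independent quadratic extensions. Thus [K:Q] = 4 and Gal(K/Q) is generated by the two order-2 automorphisms sqrt(103) ↦ -sqrt(103) and sqrt(191) ↦ -sqrt(191), giving V_4.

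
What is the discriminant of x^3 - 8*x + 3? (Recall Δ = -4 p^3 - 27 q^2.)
Δ = 1805

For a depressed cubic x^3 + p x + q the discriminant is Δ = -4 p^3 - 27 q^2 = -4*(-8)^3 - 27*(3)^2 = 2048 - 243 = 1805.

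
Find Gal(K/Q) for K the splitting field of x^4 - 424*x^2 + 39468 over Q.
Gal(K/Q) = V_4 (Klein four-group, Z/2Z × Z/2Z)

f factors as (x^2 - 286)(x^2 - 138), so the splitting field is K = Q(sqrt(286), sqrt(138)). The elements 286, 138, 39468 are all non-squares in Q, so sqrt(286) and sqrt(138) generate independent quadratic extensions. Thus [K:Q] = 4 and Gal(K/Q) is generated by the two order-2 automorphisms sqrt(286) ↦ -sqrt(286) and sqrt(138) ↦ -sqrt(138), giving V_4.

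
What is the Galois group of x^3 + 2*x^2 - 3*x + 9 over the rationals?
Gal(K/Q) = S_3 (symmetric group of order 6)

Compute the discriminant of x^3 + (2)*x^2 + (-3)*x + (9): Δ = -3303. Since Δ is not a rational square, the Galois group is not contained in A_3; it must be the full S_3 (irreducibility of the cubic rules out anything smaller).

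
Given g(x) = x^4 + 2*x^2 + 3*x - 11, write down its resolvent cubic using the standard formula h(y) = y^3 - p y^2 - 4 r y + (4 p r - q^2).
h(y) = y^3 - 2*y^2 + 44*y - 97

Identify coefficients: p = 2, q = 3, r = -11.
Plug into h(y) = y^3 - p y^2 - 4 r y + (4 p r - q^2):
  h(y) = y^3 - (2) y^2 - 4*(-11) y + (4*(2)*(-11) - (3)^2)
       = y^3 + (-2) y^2 + (44) y + (-97).
Simplifying: h(y) = y^3 - 2*y^2 + 44*y - 97.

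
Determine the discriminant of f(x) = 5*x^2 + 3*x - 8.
Δ = 169

For a quadratic a x^2 + b x + c the discriminant is Δ = b^2 - 4ac = (3)^2 - 4*(5)*(-8) = 9 - (-160) = 169.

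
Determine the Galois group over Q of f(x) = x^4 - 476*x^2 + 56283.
Gal(K/Q) = V_4 (Klein four-group, Z/2Z × Z/2Z)

f factors as (x^2 - 257)(x^2 - 219), so the splitting field is K = Q(sqrt(257), sqrt(219)). The elements 257, 219, 56283 are all non-squares in Q, so sqrt(257) and sqrt(219) generate independent quadratic extensions. Thus [K:Q] = 4 and Gal(K/Q) is generated by the two order-2 automorphisms sqrt(257) ↦ -sqrt(257) and sqrt(219) ↦ -sqrt(219), giving V_4.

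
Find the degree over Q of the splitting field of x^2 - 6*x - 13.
[K:Q] = 2

The discriminant of x^2 + (-6)*x + (-13) is b^2 - 4c = 36 - (-52) = 88. Since 88 is not a perfect square in Q, the polynomial is irreducible over Q. Its two roots generate a degree-2 extension, so [K:Q] = 2.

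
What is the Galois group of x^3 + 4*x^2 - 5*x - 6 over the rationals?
Gal(K/Q) = S_3 (symmetric group of order 6)

Compute the discriminant of x^3 + (4)*x^2 + (-5)*x + (-6): Δ = 3624. Since Δ is not a rational square, the Galois group is not contained in A_3; it must be the full S_3 (irreducibility of the cubic rules out anything smaller).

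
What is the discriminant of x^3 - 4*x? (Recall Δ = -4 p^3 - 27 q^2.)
Δ = 256

For a depressed cubic x^3 + p x + q the discriminant is Δ = -4 p^3 - 27 q^2 = -4*(-4)^3 - 27*(0)^2 = 256 - 0 = 256.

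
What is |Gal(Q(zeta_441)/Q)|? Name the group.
|Gal(Q(zeta_441)/Q)| = phi(441) = 252; group ≅ (Z/441Z)^* ≅ Z/6Z × Z/42Z

The n-th cyclotomic polynomial Φ_441(x) is the minimal polynomial of zeta_441 over Q and has degree phi(441) = 252. So Q(zeta_441) is a degree-252 Galois extension with Galois group (Z/441Z)^*. By CRT, (Z/441Z)^* ≅ (Z/9Z)^* × (Z/49Z)^*. Each prime-power unit group is (Z/9Z)^* ≅ Z/6Z; (Z/49Z)^* ≅ Z/42Z. Hence Gal(Q(zeta_441)/Q) ≅ Z/6Z × Z/42Z.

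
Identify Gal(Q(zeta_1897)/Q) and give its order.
|Gal(Q(zeta_1897)/Q)| = phi(1897) = 1620; group ≅ (Z/1897Z)^* ≅ Z/6Z × Z/270Z

The n-th cyclotomic polynomial Φ_1897(x) is the minimal polynomial of zeta_1897 over Q and has degree phi(1897) = 1620. So Q(zeta_1897) is a degree-1620 Galois extension with Galois group (Z/1897Z)^*. By CRT, (Z/1897Z)^* ≅ (Z/7Z)^* × (Z/271Z)^*. Each prime-power unit group is (Z/7Z)^* ≅ Z/6Z; (Z/271Z)^* ≅ Z/270Z. Hence Gal(Q(zeta_1897)/Q) ≅ Z/6Z × Z/270Z.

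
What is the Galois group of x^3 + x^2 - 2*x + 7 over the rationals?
Gal(K/Q) = S_3 (symmetric group of order 6)

Compute the discriminant of x^3 + (1)*x^2 + (-2)*x + (7): Δ = -1567. Since Δ is not a rational square, the Galois group is not contained in A_3; it must be the full S_3 (irreducibility of the cubic rules out anything smaller).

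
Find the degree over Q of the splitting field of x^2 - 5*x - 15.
[K:Q] = 2

The discriminant of x^2 + (-5)*x + (-15) is b^2 - 4c = 25 - (-60) = 85. Since 85 is not a perfect square in Q, the polynomial is irreducible over Q. Its two roots generate a degree-2 extension, so [K:Q] = 2.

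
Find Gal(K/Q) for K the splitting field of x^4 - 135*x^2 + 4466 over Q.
Gal(K/Q) = V_4 (Klein four-group, Z/2Z × Z/2Z)

f factors as (x^2 - 58)(x^2 - 77), so the splitting field is K = Q(sqrt(58), sqrt(77)). The elements 58, 77, 4466 are all non-squares in Q, so sqrt(58) and sqrt(77) generate independent quadratic extensions. Thus [K:Q] = 4 and Gal(K/Q) is generated by the two order-2 automorphisms sqrt(58) ↦ -sqrt(58) and sqrt(77) ↦ -sqrt(77), giving V_4.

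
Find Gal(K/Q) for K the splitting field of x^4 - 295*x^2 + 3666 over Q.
Gal(K/Q) = V_4 (Klein four-group, Z/2Z × Z/2Z)

f factors as (x^2 - 13)(x^2 - 282), so the splitting field is K = Q(sqrt(13), sqrt(282)). The elements 13, 282, 3666 are all non-squares in Q, so sqrt(13) and sqrt(282) generate independent quadratic extensions. Thus [K:Q] = 4 and Gal(K/Q) is generated by the two order-2 automorphisms sqrt(13) ↦ -sqrt(13) and sqrt(282) ↦ -sqrt(282), giving V_4.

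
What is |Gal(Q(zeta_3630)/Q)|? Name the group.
|Gal(Q(zeta_3630)/Q)| = phi(3630) = 880; group ≅ (Z/3630Z)^* ≅ Z/2Z × Z/4Z × Z/110Z

The n-th cyclotomic polynomial Φ_3630(x) is the minimal polynomial of zeta_3630 over Q and has degree phi(3630) = 880. So Q(zeta_3630) is a degree-880 Galois extension with Galois group (Z/3630Z)^*. By CRT, (Z/3630Z)^* ≅ (Z/2Z)^* × (Z/3Z)^* × (Z/5Z)^* × (Z/121Z)^*. Each prime-power unit group is (Z/2Z)^* ≅ trivial group (order 1); (Z/3Z)^* ≅ Z/2Z; (Z/5Z)^* ≅ Z/4Z; (Z/121Z)^* ≅ Z/110Z. Hence Gal(Q(zeta_3630)/Q) ≅ Z/2Z × Z/4Z × Z/110Z.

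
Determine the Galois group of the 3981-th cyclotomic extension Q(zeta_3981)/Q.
|Gal(Q(zeta_3981)/Q)| = phi(3981) = 2652; group ≅ (Z/3981Z)^* ≅ Z/2Z × Z/1326Z

The n-th cyclotomic polynomial Φ_3981(x) is the minimal polynomial of zeta_3981 over Q and has degree phi(3981) = 2652. So Q(zeta_3981) is a degree-2652 Galois extension with Galois group (Z/3981Z)^*. By CRT, (Z/3981Z)^* ≅ (Z/3Z)^* × (Z/1327Z)^*. Each prime-power unit group is (Z/3Z)^* ≅ Z/2Z; (Z/1327Z)^* ≅ Z/1326Z. Hence Gal(Q(zeta_3981)/Q) ≅ Z/2Z × Z/1326Z.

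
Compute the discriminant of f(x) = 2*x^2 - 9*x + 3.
Δ = 57

For a quadratic a x^2 + b x + c the discriminant is Δ = b^2 - 4ac = (-9)^2 - 4*(2)*(3) = 81 - (24) = 57.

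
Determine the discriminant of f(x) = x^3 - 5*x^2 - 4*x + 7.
Δ = 5353

For x^3 + a x^2 + b x + c the discriminant is Δ = 18 a b c - 4 a^3 c + a^2 b^2 - 4 b^3 - 27 c^2.
Plug a = -5, b = -4, c = 7:
  18*(-5)*(-4)*(7) - 4*(-5)^3*(7) + (-5)^2*(-4)^2 - 4*(-4)^3 - 27*(7)^2
  = 2520 + (3500) + 400 + (256) + (-1323)
  = 5353.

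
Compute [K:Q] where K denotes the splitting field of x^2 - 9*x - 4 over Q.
[K:Q] = 2

The discriminant of x^2 + (-9)*x + (-4) is b^2 - 4c = 81 - (-16) = 97. Since 97 is not a perfect square in Q, the polynomial is irreducible over Q. Its two roots generate a degree-2 extension, so [K:Q] = 2.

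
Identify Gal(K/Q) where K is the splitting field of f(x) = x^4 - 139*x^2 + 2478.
Gal(K/Q) = V_4 (Klein four-group, Z/2Z × Z/2Z)

f factors as (x^2 - 118)(x^2 - 21), so the splitting field is K = Q(sqrt(118), sqrt(21)). The elements 118, 21, 2478 are all non-squares in Q, so sqrt(118) and sqrt(21) generate independent quadratic extensions. Thus [K:Q] = 4 and Gal(K/Q) is generated by the two order-2 automorphisms sqrt(118) ↦ -sqrt(118) and sqrt(21) ↦ -sqrt(21), giving V_4.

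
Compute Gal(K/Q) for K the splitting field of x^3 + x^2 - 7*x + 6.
Gal(K/Q) = S_3 (symmetric group of order 6)

Compute the discriminant of x^3 + (1)*x^2 + (-7)*x + (6): Δ = -331. Since Δ is not a rational square, the Galois group is not contained in A_3; it must be the full S_3 (irreducibility of the cubic rules out anything smaller).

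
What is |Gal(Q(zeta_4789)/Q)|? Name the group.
|Gal(Q(zeta_4789)/Q)| = phi(4789) = 4788; group ≅ (Z/4789Z)^* ≅ Z/4788Z

The n-th cyclotomic polynomial Φ_4789(x) is the minimal polynomial of zeta_4789 over Q and has degree phi(4789) = 4788. So Q(zeta_4789) is a degree-4788 Galois extension with Galois group (Z/4789Z)^*. (Z/4789Z)^* is cyclic since 4789 is an odd prime power (or 4). Hence Gal(Q(zeta_4789)/Q) ≅ Z/4788Z.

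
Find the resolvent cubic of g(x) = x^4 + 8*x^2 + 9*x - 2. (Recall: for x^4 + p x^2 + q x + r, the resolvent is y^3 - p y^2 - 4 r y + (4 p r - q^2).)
h(y) = y^3 - 8*y^2 + 8*y - 145

Identify coefficients: p = 8, q = 9, r = -2.
Plug into h(y) = y^3 - p y^2 - 4 r y + (4 p r - q^2):
  h(y) = y^3 - (8) y^2 - 4*(-2) y + (4*(8)*(-2) - (9)^2)
       = y^3 + (-8) y^2 + (8) y + (-145).
Simplifying: h(y) = y^3 - 8*y^2 + 8*y - 145.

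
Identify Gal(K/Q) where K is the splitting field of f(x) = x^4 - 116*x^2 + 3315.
Gal(K/Q) = V_4 (Klein four-group, Z/2Z × Z/2Z)

f factors as (x^2 - 51)(x^2 - 65), so the splitting field is K = Q(sqrt(51), sqrt(65)). The elements 51, 65, 3315 are all non-squares in Q, so sqrt(51) and sqrt(65) generate independent quadratic extensions. Thus [K:Q] = 4 and Gal(K/Q) is generated by the two order-2 automorphisms sqrt(51) ↦ -sqrt(51) and sqrt(65) ↦ -sqrt(65), giving V_4.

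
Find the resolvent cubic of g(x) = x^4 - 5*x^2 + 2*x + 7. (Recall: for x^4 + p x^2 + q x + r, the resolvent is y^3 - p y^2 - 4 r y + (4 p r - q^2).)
h(y) = y^3 + 5*y^2 - 28*y - 144

Identify coefficients: p = -5, q = 2, r = 7.
Plug into h(y) = y^3 - p y^2 - 4 r y + (4 p r - q^2):
  h(y) = y^3 - (-5) y^2 - 4*(7) y + (4*(-5)*(7) - (2)^2)
       = y^3 + (5) y^2 + (-28) y + (-144).
Simplifying: h(y) = y^3 + 5*y^2 - 28*y - 144.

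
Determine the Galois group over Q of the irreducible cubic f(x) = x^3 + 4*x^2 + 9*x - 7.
Gal(K/Q) = S_3 (symmetric group of order 6)

Compute the discriminant of x^3 + (4)*x^2 + (9)*x + (-7): Δ = -5687. Since Δ is not a rational square, the Galois group is not contained in A_3; it must be the full S_3 (irreducibility of the cubic rules out anything smaller).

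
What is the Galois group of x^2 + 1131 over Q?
Gal(K/Q) = Z/2Z (cyclic of order 2)

x^2 + 1131 is irreducible over Q since -1131 is not a rational square. The splitting field Q(sqrt(-1131)) has degree 2 over Q, and its unique nontrivial automorphism is sqrt(-1131) ↦ -sqrt(-1131). Hence Gal(Q(sqrt(-1131))/Q) = Z/2Z.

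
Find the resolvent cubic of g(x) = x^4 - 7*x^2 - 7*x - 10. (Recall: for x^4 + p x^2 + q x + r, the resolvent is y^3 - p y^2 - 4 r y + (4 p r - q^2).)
h(y) = y^3 + 7*y^2 + 40*y + 231

Identify coefficients: p = -7, q = -7, r = -10.
Plug into h(y) = y^3 - p y^2 - 4 r y + (4 p r - q^2):
  h(y) = y^3 - (-7) y^2 - 4*(-10) y + (4*(-7)*(-10) - (-7)^2)
       = y^3 + (7) y^2 + (40) y + (231).
Simplifying: h(y) = y^3 + 7*y^2 + 40*y + 231.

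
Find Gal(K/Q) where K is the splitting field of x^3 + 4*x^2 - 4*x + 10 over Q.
Gal(K/Q) = S_3 (symmetric group of order 6)

Compute the discriminant of x^3 + (4)*x^2 + (-4)*x + (10): Δ = -7628. Since Δ is not a rational square, the Galois group is not contained in A_3; it must be the full S_3 (irreducibility of the cubic rules out anything smaller).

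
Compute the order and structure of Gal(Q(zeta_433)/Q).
|Gal(Q(zeta_433)/Q)| = phi(433) = 432; group ≅ (Z/433Z)^* ≅ Z/432Z

The n-th cyclotomic polynomial Φ_433(x) is the minimal polynomial of zeta_433 over Q and has degree phi(433) = 432. So Q(zeta_433) is a degree-432 Galois extension with Galois group (Z/433Z)^*. (Z/433Z)^* is cyclic since 433 is an odd prime power (or 4). Hence Gal(Q(zeta_433)/Q) ≅ Z/432Z.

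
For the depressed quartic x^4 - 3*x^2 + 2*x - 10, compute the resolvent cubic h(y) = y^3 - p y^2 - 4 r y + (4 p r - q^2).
h(y) = y^3 + 3*y^2 + 40*y + 116

Identify coefficients: p = -3, q = 2, r = -10.
Plug into h(y) = y^3 - p y^2 - 4 r y + (4 p r - q^2):
  h(y) = y^3 - (-3) y^2 - 4*(-10) y + (4*(-3)*(-10) - (2)^2)
       = y^3 + (3) y^2 + (40) y + (116).
Simplifying: h(y) = y^3 + 3*y^2 + 40*y + 116.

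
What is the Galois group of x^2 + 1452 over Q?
Gal(K/Q) = Z/2Z (cyclic of order 2)

x^2 + 1452 is irreducible over Q since -1452 is not a rational square. The splitting field Q(sqrt(-1452)) has degree 2 over Q, and its unique nontrivial automorphism is sqrt(-1452) ↦ -sqrt(-1452). Hence Gal(Q(sqrt(-1452))/Q) = Z/2Z.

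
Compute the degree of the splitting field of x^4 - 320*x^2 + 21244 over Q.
[K:Q] = 4

f factors as (x^2 - 94)(x^2 - 226); the splitting field is K = Q(sqrt(94), sqrt(226)). Since 94, 226, and 21244 are all non-squares in Q, the three subfields Q(sqrt(94)), Q(sqrt(226)), Q(sqrt(21244)) are distinct degree-2 extensions, so [K:Q] = 4 (Klein four Galois group).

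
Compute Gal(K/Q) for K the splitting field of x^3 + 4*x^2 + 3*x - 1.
Gal(K/Q) = A_3 (cyclic of order 3)

Compute the discriminant of x^3 + (4)*x^2 + (3)*x + (-1): Δ = 49. Since Δ is a perfect square (Δ = 7^2), the Galois group is contained in A_3. Irreducibility forces the group to be transitive on three roots, so Gal = A_3.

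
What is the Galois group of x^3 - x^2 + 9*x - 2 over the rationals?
Gal(K/Q) = S_3 (symmetric group of order 6)

Compute the discriminant of x^3 + (-1)*x^2 + (9)*x + (-2): Δ = -2627. Since Δ is not a rational square, the Galois group is not contained in A_3; it must be the full S_3 (irreducibility of the cubic rules out anything smaller).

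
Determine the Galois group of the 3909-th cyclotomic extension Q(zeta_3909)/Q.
|Gal(Q(zeta_3909)/Q)| = phi(3909) = 2604; group ≅ (Z/3909Z)^* ≅ Z/2Z × Z/1302Z

The n-th cyclotomic polynomial Φ_3909(x) is the minimal polynomial of zeta_3909 over Q and has degree phi(3909) = 2604. So Q(zeta_3909) is a degree-2604 Galois extension with Galois group (Z/3909Z)^*. By CRT, (Z/3909Z)^* ≅ (Z/3Z)^* × (Z/1303Z)^*. Each prime-power unit group is (Z/3Z)^* ≅ Z/2Z; (Z/1303Z)^* ≅ Z/1302Z. Hence Gal(Q(zeta_3909)/Q) ≅ Z/2Z × Z/1302Z.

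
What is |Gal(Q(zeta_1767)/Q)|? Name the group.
|Gal(Q(zeta_1767)/Q)| = phi(1767) = 1080; group ≅ (Z/1767Z)^* ≅ Z/2Z × Z/18Z × Z/30Z

The n-th cyclotomic polynomial Φ_1767(x) is the minimal polynomial of zeta_1767 over Q and has degree phi(1767) = 1080. So Q(zeta_1767) is a degree-1080 Galois extension with Galois group (Z/1767Z)^*. By CRT, (Z/1767Z)^* ≅ (Z/3Z)^* × (Z/19Z)^* × (Z/31Z)^*. Each prime-power unit group is (Z/3Z)^* ≅ Z/2Z; (Z/19Z)^* ≅ Z/18Z; (Z/31Z)^* ≅ Z/30Z. Hence Gal(Q(zeta_1767)/Q) ≅ Z/2Z × Z/18Z × Z/30Z.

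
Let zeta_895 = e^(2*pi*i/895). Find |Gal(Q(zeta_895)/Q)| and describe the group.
|Gal(Q(zeta_895)/Q)| = phi(895) = 712; group ≅ (Z/895Z)^* ≅ Z/4Z × Z/178Z

The n-th cyclotomic polynomial Φ_895(x) is the minimal polynomial of zeta_895 over Q and has degree phi(895) = 712. So Q(zeta_895) is a degree-712 Galois extension with Galois group (Z/895Z)^*. By CRT, (Z/895Z)^* ≅ (Z/5Z)^* × (Z/179Z)^*. Each prime-power unit group is (Z/5Z)^* ≅ Z/4Z; (Z/179Z)^* ≅ Z/178Z. Hence Gal(Q(zeta_895)/Q) ≅ Z/4Z × Z/178Z.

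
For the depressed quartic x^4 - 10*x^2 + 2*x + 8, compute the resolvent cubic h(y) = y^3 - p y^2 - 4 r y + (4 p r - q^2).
h(y) = y^3 + 10*y^2 - 32*y - 324

Identify coefficients: p = -10, q = 2, r = 8.
Plug into h(y) = y^3 - p y^2 - 4 r y + (4 p r - q^2):
  h(y) = y^3 - (-10) y^2 - 4*(8) y + (4*(-10)*(8) - (2)^2)
       = y^3 + (10) y^2 + (-32) y + (-324).
Simplifying: h(y) = y^3 + 10*y^2 - 32*y - 324.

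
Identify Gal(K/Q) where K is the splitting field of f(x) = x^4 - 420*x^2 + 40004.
Gal(K/Q) = V_4 (Klein four-group, Z/2Z × Z/2Z)

f factors as (x^2 - 274)(x^2 - 146), so the splitting field is K = Q(sqrt(274), sqrt(146)). The elements 274, 146, 40004 are all non-squares in Q, so sqrt(274) and sqrt(146) generate independent quadratic extensions. Thus [K:Q] = 4 and Gal(K/Q) is generated by the two order-2 automorphisms sqrt(274) ↦ -sqrt(274) and sqrt(146) ↦ -sqrt(146), giving V_4.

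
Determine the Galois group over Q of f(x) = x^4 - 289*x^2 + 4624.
Gal(K/Q) = Z/2Z (cyclic of order 2)

f factors as (x^2 - 272)(x^2 - 17), so the splitting field is K = Q(sqrt(272), sqrt(17)). The squarefree part of 272 is 17 and the squarefree part of 17 is also 17, so sqrt(272) and sqrt(17) are both rational multiples of sqrt(17). Hence Q(sqrt(272)) = Q(sqrt(17)) = Q(sqrt(17)), and the splitting field collapses to a single degree-2 extension with Galois group Z/2Z.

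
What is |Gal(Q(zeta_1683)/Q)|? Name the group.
|Gal(Q(zeta_1683)/Q)| = phi(1683) = 960; group ≅ (Z/1683Z)^* ≅ Z/6Z × Z/10Z × Z/16Z

The n-th cyclotomic polynomial Φ_1683(x) is the minimal polynomial of zeta_1683 over Q and has degree phi(1683) = 960. So Q(zeta_1683) is a degree-960 Galois extension with Galois group (Z/1683Z)^*. By CRT, (Z/1683Z)^* ≅ (Z/9Z)^* × (Z/11Z)^* × (Z/17Z)^*. Each prime-power unit group is (Z/9Z)^* ≅ Z/6Z; (Z/11Z)^* ≅ Z/10Z; (Z/17Z)^* ≅ Z/16Z. Hence Gal(Q(zeta_1683)/Q) ≅ Z/6Z × Z/10Z × Z/16Z.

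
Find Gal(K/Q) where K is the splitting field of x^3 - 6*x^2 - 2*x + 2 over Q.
Gal(K/Q) = S_3 (symmetric group of order 6)

Compute the discriminant of x^3 + (-6)*x^2 + (-2)*x + (2): Δ = 2228. Since Δ is not a rational square, the Galois group is not contained in A_3; it must be the full S_3 (irreducibility of the cubic rules out anything smaller).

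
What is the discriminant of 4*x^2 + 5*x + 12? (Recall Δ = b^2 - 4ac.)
Δ = -167

For a quadratic a x^2 + b x + c the discriminant is Δ = b^2 - 4ac = (5)^2 - 4*(4)*(12) = 25 - (192) = -167.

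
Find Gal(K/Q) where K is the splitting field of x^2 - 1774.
Gal(K/Q) = Z/2Z (cyclic of order 2)

x^2 - 1774 is irreducible over Q since 1774 is not a rational square. The splitting field Q(sqrt(1774)) has degree 2 over Q, and its unique nontrivial automorphism is sqrt(1774) ↦ -sqrt(1774). Hence Gal(Q(sqrt(1774))/Q) = Z/2Z.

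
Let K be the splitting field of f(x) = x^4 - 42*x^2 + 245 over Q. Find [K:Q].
[K:Q] = 4

f factors as (x^2 - 7)(x^2 - 35); the splitting field is K = Q(sqrt(7), sqrt(35)). Since 7, 35, and 245 are all non-squares in Q, the three subfields Q(sqrt(7)), Q(sqrt(35)), Q(sqrt(245)) are distinct degree-2 extensions, so [K:Q] = 4 (Klein four Galois group).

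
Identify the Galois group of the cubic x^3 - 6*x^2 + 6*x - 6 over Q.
Gal(K/Q) = S_3 (symmetric group of order 6)

Compute the discriminant of x^3 + (-6)*x^2 + (6)*x + (-6): Δ = -1836. Since Δ is not a rational square, the Galois group is not contained in A_3; it must be the full S_3 (irreducibility of the cubic rules out anything smaller).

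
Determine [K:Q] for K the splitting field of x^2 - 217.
[K:Q] = 2

The polynomial x^2 - 217 is irreducible over Q since 217 is not a perfect square. Its splitting field is Q(sqrt(217)), which has degree 2 over Q.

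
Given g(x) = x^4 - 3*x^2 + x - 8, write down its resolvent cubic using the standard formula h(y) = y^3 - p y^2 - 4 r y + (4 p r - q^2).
h(y) = y^3 + 3*y^2 + 32*y + 95

Identify coefficients: p = -3, q = 1, r = -8.
Plug into h(y) = y^3 - p y^2 - 4 r y + (4 p r - q^2):
  h(y) = y^3 - (-3) y^2 - 4*(-8) y + (4*(-3)*(-8) - (1)^2)
       = y^3 + (3) y^2 + (32) y + (95).
Simplifying: h(y) = y^3 + 3*y^2 + 32*y + 95.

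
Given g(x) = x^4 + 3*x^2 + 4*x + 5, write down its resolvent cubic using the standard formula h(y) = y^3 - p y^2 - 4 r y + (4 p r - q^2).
h(y) = y^3 - 3*y^2 - 20*y + 44

Identify coefficients: p = 3, q = 4, r = 5.
Plug into h(y) = y^3 - p y^2 - 4 r y + (4 p r - q^2):
  h(y) = y^3 - (3) y^2 - 4*(5) y + (4*(3)*(5) - (4)^2)
       = y^3 + (-3) y^2 + (-20) y + (44).
Simplifying: h(y) = y^3 - 3*y^2 - 20*y + 44.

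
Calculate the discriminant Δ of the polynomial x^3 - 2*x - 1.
Δ = 5

For a depressed cubic x^3 + p x + q the discriminant is Δ = -4 p^3 - 27 q^2 = -4*(-2)^3 - 27*(-1)^2 = 32 - 27 = 5.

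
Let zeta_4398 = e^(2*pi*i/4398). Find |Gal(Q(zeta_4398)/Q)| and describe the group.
|Gal(Q(zeta_4398)/Q)| = phi(4398) = 1464; group ≅ (Z/4398Z)^* ≅ Z/2Z × Z/732Z

The n-th cyclotomic polynomial Φ_4398(x) is the minimal polynomial of zeta_4398 over Q and has degree phi(4398) = 1464. So Q(zeta_4398) is a degree-1464 Galois extension with Galois group (Z/4398Z)^*. By CRT, (Z/4398Z)^* ≅ (Z/2Z)^* × (Z/3Z)^* × (Z/733Z)^*. Each prime-power unit group is (Z/2Z)^* ≅ trivial group (order 1); (Z/3Z)^* ≅ Z/2Z; (Z/733Z)^* ≅ Z/732Z. Hence Gal(Q(zeta_4398)/Q) ≅ Z/2Z × Z/732Z.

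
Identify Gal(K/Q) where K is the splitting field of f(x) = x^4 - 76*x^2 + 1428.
Gal(K/Q) = V_4 (Klein four-group, Z/2Z × Z/2Z)

f factors as (x^2 - 34)(x^2 - 42), so the splitting field is K = Q(sqrt(34), sqrt(42)). The elements 34, 42, 1428 are all non-squares in Q, so sqrt(34) and sqrt(42) generate independent quadratic extensions. Thus [K:Q] = 4 and Gal(K/Q) is generated by the two order-2 automorphisms sqrt(34) ↦ -sqrt(34) and sqrt(42) ↦ -sqrt(42), giving V_4.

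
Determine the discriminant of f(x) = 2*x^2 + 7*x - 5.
Δ = 89

For a quadratic a x^2 + b x + c the discriminant is Δ = b^2 - 4ac = (7)^2 - 4*(2)*(-5) = 49 - (-40) = 89.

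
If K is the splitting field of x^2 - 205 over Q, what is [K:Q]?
[K:Q] = 2

The polynomial x^2 - 205 is irreducible over Q since 205 is not a perfect square. Its splitting field is Q(sqrt(205)), which has degree 2 over Q.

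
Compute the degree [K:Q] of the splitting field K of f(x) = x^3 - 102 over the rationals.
[K:Q] = 6

x^3 - 102 has one real root r = 102^(1/3) and two complex roots r*zeta_3, r*zeta_3^2 where zeta_3 = e^(2*pi*i/3). The splitting field is Q(r, zeta_3). [Q(r):Q] = 3 and [Q(zeta_3):Q] = 2 with gcd = 1, so [Q(r, zeta_3):Q] = 3 * 2 = 6.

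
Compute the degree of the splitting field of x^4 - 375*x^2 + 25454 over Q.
[K:Q] = 4

f factors as (x^2 - 286)(x^2 - 89); the splitting field is K = Q(sqrt(286), sqrt(89)). Since 286, 89, and 25454 are all non-squares in Q, the three subfields Q(sqrt(286)), Q(sqrt(89)), Q(sqrt(25454)) are distinct degree-2 extensions, so [K:Q] = 4 (Klein four Galois group).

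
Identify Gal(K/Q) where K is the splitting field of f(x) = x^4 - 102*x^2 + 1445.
Gal(K/Q) = V_4 (Klein four-group, Z/2Z × Z/2Z)

f factors as (x^2 - 17)(x^2 - 85), so the splitting field is K = Q(sqrt(17), sqrt(85)). The elements 17, 85, 1445 are all non-squares in Q, so sqrt(17) and sqrt(85) generate independent quadratic extensions. Thus [K:Q] = 4 and Gal(K/Q) is generated by the two order-2 automorphisms sqrt(17) ↦ -sqrt(17) and sqrt(85) ↦ -sqrt(85), giving V_4.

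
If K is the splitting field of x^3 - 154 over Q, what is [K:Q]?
[K:Q] = 6

x^3 - 154 has one real root r = 154^(1/3) and two complex roots r*zeta_3, r*zeta_3^2 where zeta_3 = e^(2*pi*i/3). The splitting field is Q(r, zeta_3). [Q(r):Q] = 3 and [Q(zeta_3):Q] = 2 with gcd = 1, so [Q(r, zeta_3):Q] = 3 * 2 = 6.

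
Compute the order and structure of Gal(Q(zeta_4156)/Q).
|Gal(Q(zeta_4156)/Q)| = phi(4156) = 2076; group ≅ (Z/4156Z)^* ≅ Z/2Z × Z/1038Z

The n-th cyclotomic polynomial Φ_4156(x) is the minimal polynomial of zeta_4156 over Q and has degree phi(4156) = 2076. So Q(zeta_4156) is a degree-2076 Galois extension with Galois group (Z/4156Z)^*. By CRT, (Z/4156Z)^* ≅ (Z/4Z)^* × (Z/1039Z)^*. Each prime-power unit group is (Z/4Z)^* ≅ Z/2Z; (Z/1039Z)^* ≅ Z/1038Z. Hence Gal(Q(zeta_4156)/Q) ≅ Z/2Z × Z/1038Z.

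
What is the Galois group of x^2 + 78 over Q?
Gal(K/Q) = Z/2Z (cyclic of order 2)

x^2 + 78 is irreducible over Q since -78 is not a rational square. The splitting field Q(sqrt(-78)) has degree 2 over Q, and its unique nontrivial automorphism is sqrt(-78) ↦ -sqrt(-78). Hence Gal(Q(sqrt(-78))/Q) = Z/2Z.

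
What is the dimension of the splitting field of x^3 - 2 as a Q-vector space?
[K:Q] = 6

x^3 - 2 has one real root r = 2^(1/3) and two complex roots r*zeta_3, r*zeta_3^2 where zeta_3 = e^(2*pi*i/3). The splitting field is Q(r, zeta_3). [Q(r):Q] = 3 and [Q(zeta_3):Q] = 2 with gcd = 1, so [Q(r, zeta_3):Q] = 3 * 2 = 6.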